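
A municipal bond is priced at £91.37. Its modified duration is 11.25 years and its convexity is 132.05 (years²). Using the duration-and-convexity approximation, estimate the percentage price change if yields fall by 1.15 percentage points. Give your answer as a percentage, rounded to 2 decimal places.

Duration effect: -D_mod·Δy = -11.25 × (-0.0115) = +0.129375
Convexity effect: ½·C·(Δy)² = 0.5 × 132.05 × (-0.0115)² = +0.00873180625
ΔP/P ≈ +0.129375 + 0.00873180625 = +0.13810680625
= +13.810680625%.

+13.81%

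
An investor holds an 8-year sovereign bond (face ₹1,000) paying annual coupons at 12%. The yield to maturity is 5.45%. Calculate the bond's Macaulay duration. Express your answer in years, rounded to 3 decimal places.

Periodic yield y = 0.0545. Discount each cash flow and weight by its year:
  t   CF        PV=CF/(1+0.0545)^t    t·PV
  1       120.00       113.7980       113.7980
  2       120.00       107.9166       215.8331
  3       120.00       102.3391       307.0172
  4       120.00        97.0499       388.1994
  5       120.00        92.0340       460.1700
  6       120.00        87.2774       523.6643
  7       120.00        82.7666       579.3663
  8     1,120.00       732.5636     5,860.5090
  Σ                  1,415.7451     8,448.5574
Price P = Σ PV = 1,415.7451.
Macaulay duration = Σ(t·PV) / P = 8,448.5574 / 1,415.7451 = 5.96757 years.

5.968 years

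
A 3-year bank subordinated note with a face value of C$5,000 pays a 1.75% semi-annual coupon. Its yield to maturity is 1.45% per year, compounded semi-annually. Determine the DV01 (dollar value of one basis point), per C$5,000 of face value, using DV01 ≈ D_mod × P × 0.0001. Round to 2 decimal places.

C$1.47

Periodic yield y = 0.00725.
  t   CF        PV=CF/(1+0.00725)^t    t·PV
  1        43.75        43.4351        43.4351
  2        43.75        43.1225        86.2449
  3        43.75        42.8121       128.4362
  4        43.75        42.5039       170.0157
  5        43.75        42.1980       210.9899
  6     5,043.75     4,829.8083    28,978.8499
  Σ                  5,043.8798    29,617.9717
P = 5,043.8798; D_Mac = 5.87206 half-year periods = 2.93603 yrs; D_mod = 2.91490 yrs.
DV01 ≈ 2.91490 × 5,043.8798 × 0.0001 = 1.470239.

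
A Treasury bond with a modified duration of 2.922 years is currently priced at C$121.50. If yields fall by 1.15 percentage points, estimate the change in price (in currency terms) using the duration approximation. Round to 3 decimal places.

Duration approximation: ΔP/P ≈ -D_mod · Δy = -2.922 × (-0.0115) = +0.033603.
ΔP ≈ 121.50 × (+0.033603) = +4.0827645.

+C$4.083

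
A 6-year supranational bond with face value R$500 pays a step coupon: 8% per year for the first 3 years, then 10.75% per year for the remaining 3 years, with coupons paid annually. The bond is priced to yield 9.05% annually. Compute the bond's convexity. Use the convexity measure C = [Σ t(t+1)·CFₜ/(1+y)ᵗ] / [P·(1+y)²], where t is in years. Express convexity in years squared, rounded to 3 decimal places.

27.202

With y = 0.0905:
  t   CF        PV=CF/(1+0.0905)^t    t·PV        t(t+1)·PV
  1        40.00        36.6804        36.6804          73.3608
  2        40.00        33.6363        67.2727         201.8180
  3        40.00        30.8449        92.5346         370.1385
  4        53.75        38.0081       152.0323         760.1614
  5        53.75        34.8538       174.2690       1,045.6140
  6       553.75       329.2757     1,975.6544      13,829.5806
  Σ                    503.2992     2,498.4433      16,280.6732
P = 503.2992.
Convexity = Σ t(t+1)·PV / [P·(1+y)²] = 16,280.6732 / (503.2992 × 1.189190) = 27.20162.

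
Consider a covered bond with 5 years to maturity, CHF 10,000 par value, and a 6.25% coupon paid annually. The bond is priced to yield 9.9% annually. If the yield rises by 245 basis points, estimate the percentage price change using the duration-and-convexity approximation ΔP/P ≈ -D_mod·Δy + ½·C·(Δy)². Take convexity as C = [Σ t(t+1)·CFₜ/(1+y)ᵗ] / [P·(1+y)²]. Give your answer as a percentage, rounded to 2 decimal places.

With y = 0.099:
  t   CF        PV=CF/(1+0.099)^t    t·PV        t(t+1)·PV
  1       625.00       568.6988       568.6988       1,137.3976
  2       625.00       517.4694     1,034.9387       3,104.8161
  3       625.00       470.8547     1,412.5642       5,650.2568
  4       625.00       428.4392     1,713.7570       8,568.7849
  5    10,625.00     6,627.3587    33,136.7935     198,820.7608
  Σ                  8,612.8208    37,866.7522     217,282.0163
P = 8,612.8208; D_Mac = 4.39656 yrs; D_mod = 4.00051 yrs; C = 20.88733.
Duration effect: -4.00051 × (+0.0245) = -0.098012
Convexity effect: 0.5 × 20.88733 × (0.0245)² = +0.0062688
ΔP/P ≈ -0.098012 + 0.0062688 = -0.091744 = -9.1744%.

-9.17%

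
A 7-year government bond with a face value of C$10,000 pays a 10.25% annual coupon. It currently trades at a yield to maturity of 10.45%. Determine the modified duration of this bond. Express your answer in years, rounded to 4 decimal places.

4.8120 years

Periodic yield y = 0.1045. First find Macaulay duration:
  t   CF        PV=CF/(1+0.1045)^t    t·PV
  1     1,025.00       928.0217       928.0217
  2     1,025.00       840.2189     1,680.4377
  3     1,025.00       760.7233     2,282.1698
  4     1,025.00       688.7490     2,754.9960
  5     1,025.00       623.5844     3,117.9222
  6     1,025.00       564.5853     3,387.5116
  7    11,025.00     5,498.1750    38,487.2248
  Σ                  9,904.0575    52,638.2839
P = 9,904.0575; Macaulay duration = 52,638.2839 / 9,904.0575 = 5.31482 years.
Modified duration = D_Mac / (1 + y) = 5.31482 / 1.1045 = 4.81197 years.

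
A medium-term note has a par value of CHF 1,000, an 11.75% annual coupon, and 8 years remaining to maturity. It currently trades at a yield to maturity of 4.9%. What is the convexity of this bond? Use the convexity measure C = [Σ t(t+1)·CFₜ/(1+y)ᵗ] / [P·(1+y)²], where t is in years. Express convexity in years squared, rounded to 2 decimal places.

44.09

With y = 0.049:
  t   CF        PV=CF/(1+0.049)^t    t·PV        t(t+1)·PV
  1       117.50       112.0114       112.0114         224.0229
  2       117.50       106.7793       213.5585         640.6755
  3       117.50       101.7915       305.3744       1,221.4977
  4       117.50        97.0367       388.1467       1,940.7335
  5       117.50        92.5040       462.5199       2,775.1194
  6       117.50        88.1830       529.0981       3,703.6866
  7       117.50        84.0639       588.4472       4,707.5775
  8     1,117.50       762.1556     6,097.2445      54,875.2008
  Σ                  1,444.5253     8,696.4008      70,088.5140
P = 1,444.5253.
Convexity = Σ t(t+1)·PV / [P·(1+y)²] = 70,088.5140 / (1,444.5253 × 1.100401) = 44.09311.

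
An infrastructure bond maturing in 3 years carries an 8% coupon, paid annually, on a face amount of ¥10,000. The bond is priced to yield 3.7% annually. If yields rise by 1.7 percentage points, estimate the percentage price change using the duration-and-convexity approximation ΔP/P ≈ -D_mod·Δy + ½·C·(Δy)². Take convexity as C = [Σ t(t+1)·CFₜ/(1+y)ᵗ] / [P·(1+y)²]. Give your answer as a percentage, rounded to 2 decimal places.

With y = 0.037:
  t   CF        PV=CF/(1+0.037)^t    t·PV        t(t+1)·PV
  1       800.00       771.4561       771.4561       1,542.9122
  2       800.00       743.9307     1,487.8614       4,463.5841
  3    10,800.00     9,684.7293    29,054.1879     116,216.7516
  Σ                 11,200.1161    31,313.5054     122,223.2480
P = 11,200.1161; D_Mac = 2.79582 yrs; D_mod = 2.69607 yrs; C = 10.14784.
Duration effect: -2.69607 × (+0.017) = -0.045833
Convexity effect: 0.5 × 10.14784 × (0.017)² = +0.0014664
ΔP/P ≈ -0.045833 + 0.0014664 = -0.044367 = -4.4367%.

-4.44%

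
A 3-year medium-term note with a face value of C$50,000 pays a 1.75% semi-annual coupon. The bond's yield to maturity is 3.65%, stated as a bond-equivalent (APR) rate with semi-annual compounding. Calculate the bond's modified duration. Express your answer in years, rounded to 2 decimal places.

2.88 years

Periodic yield y = 0.01825. First find Macaulay duration:
  t   CF        PV=CF/(1+0.01825)^t    t·PV
  1       437.50       429.6587       429.6587
  2       437.50       421.9580       843.9160
  3       437.50       414.3953     1,243.1858
  4       437.50       406.9681     1,627.8725
  5       437.50       399.6741     1,998.3703
  6    50,437.50    45,250.8811   271,505.2863
  Σ                 47,323.5352   277,648.2896
P = 47,323.5352; Macaulay duration = 277,648.2896 / 47,323.5352 = 5.86702 half-year periods = 2.93351 years.
Modified duration = D_Mac / (1 + y) = 2.93351 / 1.01825 = 2.88093 years.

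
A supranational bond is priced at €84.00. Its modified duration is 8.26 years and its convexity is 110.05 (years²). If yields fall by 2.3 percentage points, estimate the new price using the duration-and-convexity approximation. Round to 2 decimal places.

€102.40

Duration effect: -D_mod·Δy = -8.26 × (-0.023) = +0.189980
Convexity effect: ½·C·(Δy)² = 0.5 × 110.05 × (-0.023)² = +0.029108225
ΔP/P ≈ +0.189980 + 0.029108225 = +0.219088225
New price ≈ 84.00 × (1 + 0.219088225) = 102.4034109.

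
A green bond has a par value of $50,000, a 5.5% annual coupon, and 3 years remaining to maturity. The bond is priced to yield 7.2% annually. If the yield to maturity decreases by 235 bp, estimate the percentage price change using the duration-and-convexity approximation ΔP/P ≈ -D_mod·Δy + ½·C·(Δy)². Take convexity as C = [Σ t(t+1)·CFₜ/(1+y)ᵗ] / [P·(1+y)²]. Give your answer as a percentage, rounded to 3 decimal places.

+6.500%

With y = 0.072:
  t   CF        PV=CF/(1+0.072)^t    t·PV        t(t+1)·PV
  1     2,750.00     2,565.2985     2,565.2985       5,130.5970
  2     2,750.00     2,393.0023     4,786.0047      14,358.0140
  3    52,750.00    42,819.1565   128,457.4695     513,829.8781
  Σ                 47,777.4574   135,808.7727     533,318.4891
P = 47,777.4574; D_Mac = 2.84253 yrs; D_mod = 2.65161 yrs; C = 9.71346.
Duration effect: -2.65161 × (-0.0235) = +0.062313
Convexity effect: 0.5 × 9.71346 × (-0.0235)² = +0.0026821
ΔP/P ≈ +0.062313 + 0.0026821 = +0.064995 = +6.4995%.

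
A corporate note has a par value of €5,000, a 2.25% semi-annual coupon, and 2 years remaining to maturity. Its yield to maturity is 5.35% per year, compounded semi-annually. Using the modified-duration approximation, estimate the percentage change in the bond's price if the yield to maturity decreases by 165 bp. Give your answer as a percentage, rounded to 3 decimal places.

Periodic yield y = 0.02675. Modified duration first:
  t   CF        PV=CF/(1+0.02675)^t    t·PV
  1        56.25        54.7845        54.7845
  2        56.25        53.3572       106.7144
  3        56.25        51.9671       155.9013
  4     5,056.25     4,549.5631    18,198.2524
  Σ                  4,709.6719    18,515.6526
P = 4,709.6719; D_Mac = 3.93141 half-year periods = 1.96571 yrs; D_mod = 1.96571/(1+0.02675) = 1.91449 yrs.
ΔP/P ≈ -D_mod · Δy = -1.91449 × (-0.0165) = +0.031589 = +3.1589%.

+3.159%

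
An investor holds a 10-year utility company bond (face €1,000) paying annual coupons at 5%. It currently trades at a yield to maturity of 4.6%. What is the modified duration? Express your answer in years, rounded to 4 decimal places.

7.7833 years

Periodic yield y = 0.046. First find Macaulay duration:
  t   CF        PV=CF/(1+0.046)^t    t·PV
  1        50.00        47.8011        47.8011
  2        50.00        45.6990        91.3980
  3        50.00        43.6893       131.0679
  4        50.00        41.7680       167.0718
  5        50.00        39.9311       199.6556
  6        50.00        38.1751       229.0504
  7        50.00        36.4962       255.4737
  8        50.00        34.8912       279.1300
  9        50.00        33.3568       300.2115
  10    1,050.00       669.6879     6,696.8790
  Σ                  1,031.4958     8,397.7392
P = 1,031.4958; Macaulay duration = 8,397.7392 / 1,031.4958 = 8.14132 years.
Modified duration = D_Mac / (1 + y) = 8.14132 / 1.046 = 7.78329 years.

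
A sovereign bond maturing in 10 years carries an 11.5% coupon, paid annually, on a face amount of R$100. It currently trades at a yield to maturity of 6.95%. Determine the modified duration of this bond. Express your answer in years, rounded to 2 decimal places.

Periodic yield y = 0.0695. First find Macaulay duration:
  t   CF        PV=CF/(1+0.0695)^t    t·PV
  1        11.50        10.7527        10.7527
  2        11.50        10.0539        20.1079
  3        11.50         9.4006        28.2018
  4        11.50         8.7897        35.1589
  5        11.50         8.2185        41.0926
  6        11.50         7.6845        46.1067
  7        11.50         7.1851        50.2956
  8        11.50         6.7182        53.7454
  9        11.50         6.2816        56.5345
  10      111.50        56.9465       569.4649
  Σ                    132.0313       911.4610
P = 132.0313; Macaulay duration = 911.4610 / 132.0313 = 6.90337 years.
Modified duration = D_Mac / (1 + y) = 6.90337 / 1.0695 = 6.45477 years.

6.45 years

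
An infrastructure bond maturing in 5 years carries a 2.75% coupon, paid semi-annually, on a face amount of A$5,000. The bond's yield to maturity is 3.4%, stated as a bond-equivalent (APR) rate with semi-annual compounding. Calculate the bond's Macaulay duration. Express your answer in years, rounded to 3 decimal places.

4.700 years

Periodic yield y = 0.017. Discount each cash flow and weight by its period:
  t   CF        PV=CF/(1+0.017)^t    t·PV
  1        68.75        67.6008        67.6008
  2        68.75        66.4708       132.9416
  3        68.75        65.3597       196.0790
  4        68.75        64.2671       257.0685
  5        68.75        63.1928       315.9642
  6        68.75        62.1365       372.8192
  7        68.75        61.0979       427.6851
  8        68.75        60.0766       480.6125
  9        68.75        59.0723       531.6510
  10    5,068.75     4,282.4405    42,824.4055
  Σ                  4,851.7151    45,606.8273
Price P = Σ PV = 4,851.7151.
Macaulay duration = Σ(t·PV) / P = 45,606.8273 / 4,851.7151 = 9.40015 half-year periods.
In years: 9.40015 / 2 = 4.70007 years.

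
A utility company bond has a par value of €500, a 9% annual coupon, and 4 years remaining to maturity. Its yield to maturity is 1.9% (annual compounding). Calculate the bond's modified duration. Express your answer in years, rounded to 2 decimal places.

3.52 years

Periodic yield y = 0.019. First find Macaulay duration:
  t   CF        PV=CF/(1+0.019)^t    t·PV
  1        45.00        44.1609        44.1609
  2        45.00        43.3375        86.6751
  3        45.00        42.5295       127.5884
  4       545.00       505.4751     2,021.9004
  Σ                    635.5030     2,280.3248
P = 635.5030; Macaulay duration = 2,280.3248 / 635.5030 = 3.58822 years.
Modified duration = D_Mac / (1 + y) = 3.58822 / 1.019 = 3.52132 years.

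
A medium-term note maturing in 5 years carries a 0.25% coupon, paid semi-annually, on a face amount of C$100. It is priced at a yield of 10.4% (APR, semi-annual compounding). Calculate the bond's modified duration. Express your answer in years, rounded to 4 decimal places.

4.7163 years

Periodic yield y = 0.052. First find Macaulay duration:
  t   CF        PV=CF/(1+0.052)^t    t·PV
  1        0.125         0.1188         0.1188
  2        0.125         0.1129         0.2259
  3        0.125         0.1074         0.3221
  4        0.125         0.1021         0.4082
  5        0.125         0.0970         0.4851
  6        0.125         0.0922         0.5533
  7        0.125         0.0877         0.6136
  8        0.125         0.0833         0.6666
  9        0.125         0.0792         0.7129
  10     100.125        60.3094       603.0942
  Σ                     61.1900       607.2007
P = 61.1900; Macaulay duration = 607.2007 / 61.1900 = 9.92320 half-year periods = 4.96160 years.
Modified duration = D_Mac / (1 + y) = 4.96160 / 1.052 = 4.71635 years.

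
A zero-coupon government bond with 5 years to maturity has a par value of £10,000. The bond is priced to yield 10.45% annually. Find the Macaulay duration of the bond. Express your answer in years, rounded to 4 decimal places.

5.0000 years

A zero-coupon bond has a single cash flow at maturity, so its Macaulay duration equals its maturity: 5 years.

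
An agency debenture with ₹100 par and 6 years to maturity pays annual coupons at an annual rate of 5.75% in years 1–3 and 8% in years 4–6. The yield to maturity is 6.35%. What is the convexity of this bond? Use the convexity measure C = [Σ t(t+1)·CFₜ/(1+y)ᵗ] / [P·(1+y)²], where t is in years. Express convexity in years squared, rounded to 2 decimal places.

30.63

With y = 0.0635:
  t   CF        PV=CF/(1+0.0635)^t    t·PV        t(t+1)·PV
  1         5.75         5.4067         5.4067          10.8134
  2         5.75         5.0839        10.1677          30.5031
  3         5.75         4.7803        14.3409          57.3636
  4         8.00         6.2537        25.0150         125.0749
  5         8.00         5.8803        29.4017         176.4102
  6       108.00        74.6447       447.8680       3,135.0761
  Σ                    102.0496       532.2000       3,535.2412
P = 102.0496.
Convexity = Σ t(t+1)·PV / [P·(1+y)²] = 3,535.2412 / (102.0496 × 1.131032) = 30.62900.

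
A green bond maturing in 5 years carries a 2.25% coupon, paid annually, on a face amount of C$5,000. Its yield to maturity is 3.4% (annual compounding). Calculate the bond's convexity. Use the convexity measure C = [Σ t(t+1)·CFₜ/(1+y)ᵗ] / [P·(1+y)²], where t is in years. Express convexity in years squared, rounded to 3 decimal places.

With y = 0.034:
  t   CF        PV=CF/(1+0.034)^t    t·PV        t(t+1)·PV
  1       112.50       108.8008       108.8008         217.6015
  2       112.50       105.2232       210.4464         631.3391
  3       112.50       101.7632       305.2897       1,221.1588
  4       112.50        98.4171       393.6682       1,968.3411
  5     5,112.50     4,325.4433    21,627.2167     129,763.3001
  Σ                  4,739.6476    22,645.4218     133,801.7407
P = 4,739.6476.
Convexity = Σ t(t+1)·PV / [P·(1+y)²] = 133,801.7407 / (4,739.6476 × 1.069156) = 26.40430.

26.404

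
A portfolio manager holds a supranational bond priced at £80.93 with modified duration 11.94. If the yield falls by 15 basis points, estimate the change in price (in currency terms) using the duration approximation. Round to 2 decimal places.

Duration approximation: ΔP/P ≈ -D_mod · Δy = -11.94 × (-0.0015) = +0.017910.
ΔP ≈ 80.93 × (+0.017910) = +1.4494563.

+£1.45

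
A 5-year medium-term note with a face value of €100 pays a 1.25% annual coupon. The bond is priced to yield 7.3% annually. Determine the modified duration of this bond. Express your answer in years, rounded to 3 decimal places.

4.525 years

Periodic yield y = 0.073. First find Macaulay duration:
  t   CF        PV=CF/(1+0.073)^t    t·PV
  1         1.25         1.1650         1.1650
  2         1.25         1.0857         2.1714
  3         1.25         1.0118         3.0355
  4         1.25         0.9430         3.7720
  5       101.25        71.1863       355.9315
  Σ                     75.3918       366.0754
P = 75.3918; Macaulay duration = 366.0754 / 75.3918 = 4.85564 years.
Modified duration = D_Mac / (1 + y) = 4.85564 / 1.073 = 4.52529 years.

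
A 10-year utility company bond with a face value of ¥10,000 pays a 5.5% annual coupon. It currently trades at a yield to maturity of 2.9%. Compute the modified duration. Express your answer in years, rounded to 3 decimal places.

Periodic yield y = 0.029. First find Macaulay duration:
  t   CF        PV=CF/(1+0.029)^t    t·PV
  1       550.00       534.4995       534.4995
  2       550.00       519.4359     1,038.8717
  3       550.00       504.7968     1,514.3903
  4       550.00       490.5702     1,962.2809
  5       550.00       476.7446     2,383.7232
  6       550.00       463.3087     2,779.8521
  7       550.00       450.2514     3,151.7598
  8       550.00       437.5621     3,500.4967
  9       550.00       425.2304     3,827.0737
  10   10,550.00     7,926.8148    79,268.1481
  Σ                 12,229.2144    99,961.0961
P = 12,229.2144; Macaulay duration = 99,961.0961 / 12,229.2144 = 8.17396 years.
Modified duration = D_Mac / (1 + y) = 8.17396 / 1.029 = 7.94359 years.

7.944 years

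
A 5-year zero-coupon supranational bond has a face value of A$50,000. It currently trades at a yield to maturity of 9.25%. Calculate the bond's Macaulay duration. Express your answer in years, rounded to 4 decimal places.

5.0000 years

A zero-coupon bond has a single cash flow at maturity, so its Macaulay duration equals its maturity: 5 years.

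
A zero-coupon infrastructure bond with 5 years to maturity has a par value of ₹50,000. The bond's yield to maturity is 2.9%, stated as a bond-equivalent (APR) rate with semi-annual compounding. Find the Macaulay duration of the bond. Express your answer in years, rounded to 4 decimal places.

5.0000 years

A zero-coupon bond has a single cash flow at maturity, so its Macaulay duration equals its maturity: 5 years.
(Equivalently: 10 semi-annual periods ÷ 2 = 5 years.)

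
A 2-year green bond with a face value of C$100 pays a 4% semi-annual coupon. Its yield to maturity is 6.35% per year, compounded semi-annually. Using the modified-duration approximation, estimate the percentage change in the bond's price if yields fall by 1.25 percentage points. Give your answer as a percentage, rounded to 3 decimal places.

+2.351%

Periodic yield y = 0.03175. Modified duration first:
  t   CF        PV=CF/(1+0.03175)^t    t·PV
  1         2.00         1.9385         1.9385
  2         2.00         1.8788         3.7576
  3         2.00         1.8210         5.4630
  4       102.00        90.0124       360.0495
  Σ                     95.6506       371.2085
P = 95.6506; D_Mac = 3.88088 half-year periods = 1.94044 yrs; D_mod = 1.94044/(1+0.03175) = 1.88073 yrs.
ΔP/P ≈ -D_mod · Δy = -1.88073 × (-0.0125) = +0.023509 = +2.3509%.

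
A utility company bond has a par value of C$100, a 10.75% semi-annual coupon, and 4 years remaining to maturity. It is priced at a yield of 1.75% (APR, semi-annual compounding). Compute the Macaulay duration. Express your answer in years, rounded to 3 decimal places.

Periodic yield y = 0.00875. Discount each cash flow and weight by its period:
  t   CF        PV=CF/(1+0.00875)^t    t·PV
  1        5.375         5.3284         5.3284
  2        5.375         5.2822        10.5643
  3        5.375         5.2363        15.7090
  4        5.375         5.1909        20.7637
  5        5.375         5.1459        25.7295
  6        5.375         5.1013        30.6075
  7        5.375         5.0570        35.3991
  8      105.375        98.2809       786.2473
  Σ                    134.6229       930.3488
Price P = Σ PV = 134.6229.
Macaulay duration = Σ(t·PV) / P = 930.3488 / 134.6229 = 6.91078 half-year periods.
In years: 6.91078 / 2 = 3.45539 years.

3.455 years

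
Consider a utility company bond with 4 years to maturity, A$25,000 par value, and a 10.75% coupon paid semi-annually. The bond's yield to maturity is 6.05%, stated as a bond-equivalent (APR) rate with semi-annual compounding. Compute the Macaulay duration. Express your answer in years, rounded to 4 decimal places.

Periodic yield y = 0.03025. Discount each cash flow and weight by its period:
  t   CF        PV=CF/(1+0.03025)^t    t·PV
  1     1,343.75     1,304.2951     1,304.2951
  2     1,343.75     1,265.9986     2,531.9972
  3     1,343.75     1,228.8266     3,686.4798
  4     1,343.75     1,192.7460     4,770.9842
  5     1,343.75     1,157.7249     5,788.6243
  6     1,343.75     1,123.7320     6,742.3918
  7     1,343.75     1,090.7372     7,635.1602
  8    26,343.75    20,755.6630   166,045.3040
  Σ                 29,119.7234   198,505.2367
Price P = Σ PV = 29,119.7234.
Macaulay duration = Σ(t·PV) / P = 198,505.2367 / 29,119.7234 = 6.81687 half-year periods.
In years: 6.81687 / 2 = 3.40843 years.

3.4084 years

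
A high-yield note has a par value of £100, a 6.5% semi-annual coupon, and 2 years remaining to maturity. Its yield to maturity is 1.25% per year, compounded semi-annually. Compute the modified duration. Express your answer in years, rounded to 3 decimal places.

Periodic yield y = 0.00625. First find Macaulay duration:
  t   CF        PV=CF/(1+0.00625)^t    t·PV
  1         3.25         3.2298         3.2298
  2         3.25         3.2098         6.4195
  3         3.25         3.1898         9.5694
  4       103.25       100.7086       402.8343
  Σ                    110.3380       422.0531
P = 110.3380; Macaulay duration = 422.0531 / 110.3380 = 3.82509 half-year periods = 1.91255 years.
Modified duration = D_Mac / (1 + y) = 1.91255 / 1.00625 = 1.90067 years.

1.901 years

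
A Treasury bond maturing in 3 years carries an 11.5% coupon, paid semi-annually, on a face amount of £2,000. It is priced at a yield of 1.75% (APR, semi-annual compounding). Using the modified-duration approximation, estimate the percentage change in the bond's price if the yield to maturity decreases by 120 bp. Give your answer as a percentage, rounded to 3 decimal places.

Periodic yield y = 0.00875. Modified duration first:
  t   CF        PV=CF/(1+0.00875)^t    t·PV
  1       115.00       114.0025       114.0025
  2       115.00       113.0136       226.0272
  3       115.00       112.0333       336.1000
  4       115.00       111.0615       444.2461
  5       115.00       110.0982       550.4909
  6     2,115.00     2,007.2852    12,043.7113
  Σ                  2,567.4943    13,714.5779
P = 2,567.4943; D_Mac = 5.34162 half-year periods = 2.67081 yrs; D_mod = 2.67081/(1+0.00875) = 2.64764 yrs.
ΔP/P ≈ -D_mod · Δy = -2.64764 × (-0.012) = +0.031772 = +3.1772%.

+3.177%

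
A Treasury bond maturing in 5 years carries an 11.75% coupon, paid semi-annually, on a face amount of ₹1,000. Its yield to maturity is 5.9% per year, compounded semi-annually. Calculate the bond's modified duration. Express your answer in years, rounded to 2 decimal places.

Periodic yield y = 0.0295. First find Macaulay duration:
  t   CF        PV=CF/(1+0.0295)^t    t·PV
  1        58.75        57.0665        57.0665
  2        58.75        55.4313       110.8626
  3        58.75        53.8429       161.5288
  4        58.75        52.3001       209.2004
  5        58.75        50.8015       254.0073
  6        58.75        49.3458       296.0745
  7        58.75        47.9318       335.5223
  8        58.75        46.5583       372.4664
  9        58.75        45.2242       407.0176
  10    1,058.75       791.6440     7,916.4398
  Σ                  1,250.1463    10,120.1863
P = 1,250.1463; Macaulay duration = 10,120.1863 / 1,250.1463 = 8.09520 half-year periods = 4.04760 years.
Modified duration = D_Mac / (1 + y) = 4.04760 / 1.0295 = 3.93162 years.

3.93 years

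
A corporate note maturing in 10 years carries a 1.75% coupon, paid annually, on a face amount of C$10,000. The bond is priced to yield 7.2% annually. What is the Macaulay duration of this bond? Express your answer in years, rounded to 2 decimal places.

Periodic yield y = 0.072. Discount each cash flow and weight by its year:
  t   CF        PV=CF/(1+0.072)^t    t·PV
  1       175.00       163.2463       163.2463
  2       175.00       152.2820       304.5639
  3       175.00       142.0541       426.1622
  4       175.00       132.5131       530.0525
  5       175.00       123.6130       618.0650
  6       175.00       115.3106       691.8638
  7       175.00       107.5659       752.9612
  8       175.00       100.3413       802.7305
  9       175.00        93.6020       842.4177
  10   10,175.00     5,076.7592    50,767.5920
  Σ                  6,207.2874    55,899.6550
Price P = Σ PV = 6,207.2874.
Macaulay duration = Σ(t·PV) / P = 55,899.6550 / 6,207.2874 = 9.00549 years.

9.01 years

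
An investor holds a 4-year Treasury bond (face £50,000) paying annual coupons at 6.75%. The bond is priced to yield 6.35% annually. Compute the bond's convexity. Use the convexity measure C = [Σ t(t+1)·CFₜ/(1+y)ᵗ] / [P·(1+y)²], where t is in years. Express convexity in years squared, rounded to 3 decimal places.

15.566

With y = 0.0635:
  t   CF        PV=CF/(1+0.0635)^t    t·PV        t(t+1)·PV
  1     3,375.00     3,173.4838     3,173.4838       6,346.9676
  2     3,375.00     2,983.9998     5,967.9996      17,903.9988
  3     3,375.00     2,805.8296     8,417.4888      33,669.9554
  4    53,375.00    41,724.1897   166,896.7587     834,483.7936
  Σ                 50,687.5029   184,455.7309     892,404.7153
P = 50,687.5029.
Convexity = Σ t(t+1)·PV / [P·(1+y)²] = 892,404.7153 / (50,687.5029 × 1.131032) = 15.56632.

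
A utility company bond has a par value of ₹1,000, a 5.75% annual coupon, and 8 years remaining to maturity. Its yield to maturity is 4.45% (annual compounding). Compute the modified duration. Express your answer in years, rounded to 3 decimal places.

Periodic yield y = 0.0445. First find Macaulay duration:
  t   CF        PV=CF/(1+0.0445)^t    t·PV
  1        57.50        55.0503        55.0503
  2        57.50        52.7049       105.4098
  3        57.50        50.4594       151.3783
  4        57.50        48.3097       193.2387
  5        57.50        46.2515       231.2574
  6        57.50        44.2810       265.6859
  7        57.50        42.3944       296.7610
  8     1,057.50       746.4708     5,971.7664
  Σ                  1,085.9220     7,270.5477
P = 1,085.9220; Macaulay duration = 7,270.5477 / 1,085.9220 = 6.69528 years.
Modified duration = D_Mac / (1 + y) = 6.69528 / 1.0445 = 6.41003 years.

6.410 years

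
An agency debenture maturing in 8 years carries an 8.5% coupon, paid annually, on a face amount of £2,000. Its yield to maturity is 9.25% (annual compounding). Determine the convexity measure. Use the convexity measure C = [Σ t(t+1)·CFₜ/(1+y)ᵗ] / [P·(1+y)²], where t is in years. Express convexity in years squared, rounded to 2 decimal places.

With y = 0.0925:
  t   CF        PV=CF/(1+0.0925)^t    t·PV        t(t+1)·PV
  1       170.00       155.6064       155.6064         311.2128
  2       170.00       142.4315       284.8630         854.5890
  3       170.00       130.3721       391.1162       1,564.4649
  4       170.00       119.3337       477.3348       2,386.6742
  5       170.00       109.2299       546.1497       3,276.8982
  6       170.00        99.9816       599.8898       4,199.2288
  7       170.00        91.5164       640.6146       5,124.9169
  8     2,170.00     1,069.2719     8,554.1755      76,987.5794
  Σ                  1,917.7436    11,649.7501      94,705.5642
P = 1,917.7436.
Convexity = Σ t(t+1)·PV / [P·(1+y)²] = 94,705.5642 / (1,917.7436 × 1.193556) = 41.37539.

41.38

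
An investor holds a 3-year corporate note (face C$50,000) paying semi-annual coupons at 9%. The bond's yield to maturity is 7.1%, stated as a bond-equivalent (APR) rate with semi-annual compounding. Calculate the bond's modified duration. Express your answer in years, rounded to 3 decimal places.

2.611 years

Periodic yield y = 0.0355. First find Macaulay duration:
  t   CF        PV=CF/(1+0.0355)^t    t·PV
  1     2,250.00     2,172.8634     2,172.8634
  2     2,250.00     2,098.3712     4,196.7423
  3     2,250.00     2,026.4328     6,079.2984
  4     2,250.00     1,956.9607     7,827.8428
  5     2,250.00     1,889.8703     9,449.3515
  6    52,250.00    42,382.4126   254,294.4758
  Σ                 52,526.9110   284,020.5743
P = 52,526.9110; Macaulay duration = 284,020.5743 / 52,526.9110 = 5.40714 half-year periods = 2.70357 years.
Modified duration = D_Mac / (1 + y) = 2.70357 / 1.0355 = 2.61089 years.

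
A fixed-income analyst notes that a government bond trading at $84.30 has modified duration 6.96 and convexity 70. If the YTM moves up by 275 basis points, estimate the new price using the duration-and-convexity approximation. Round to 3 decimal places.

$70.396

Duration effect: -D_mod·Δy = -6.96 × (+0.0275) = -0.191400
Convexity effect: ½·C·(Δy)² = 0.5 × 70 × (0.0275)² = +0.02646875
ΔP/P ≈ -0.191400 + 0.02646875 = -0.16493125
New price ≈ 84.30 × (1 - 0.16493125) = 70.396295625.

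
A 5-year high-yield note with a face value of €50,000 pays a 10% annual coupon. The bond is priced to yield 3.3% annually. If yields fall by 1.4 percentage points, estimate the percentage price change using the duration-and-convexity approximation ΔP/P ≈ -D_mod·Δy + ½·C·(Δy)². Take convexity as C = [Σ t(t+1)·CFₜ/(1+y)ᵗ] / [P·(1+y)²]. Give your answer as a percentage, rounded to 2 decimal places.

With y = 0.033:
  t   CF        PV=CF/(1+0.033)^t    t·PV        t(t+1)·PV
  1     5,000.00     4,840.2711     4,840.2711       9,680.5421
  2     5,000.00     4,685.6448     9,371.2896      28,113.8687
  3     5,000.00     4,535.9582    13,607.8745      54,431.4979
  4     5,000.00     4,391.0534    17,564.2136      87,821.0679
  5    55,000.00    46,758.5550   233,792.7752   1,402,756.6513
  Σ                 65,211.4824   279,176.4239   1,582,803.6279
P = 65,211.4824; D_Mac = 4.28109 yrs; D_mod = 4.14433 yrs; C = 22.74586.
Duration effect: -4.14433 × (-0.014) = +0.058021
Convexity effect: 0.5 × 22.74586 × (-0.014)² = +0.0022291
ΔP/P ≈ +0.058021 + 0.0022291 = +0.060250 = +6.0250%.

+6.02%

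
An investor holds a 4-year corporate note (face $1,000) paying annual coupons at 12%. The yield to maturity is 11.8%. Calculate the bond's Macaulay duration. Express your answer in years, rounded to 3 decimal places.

3.404 years

Periodic yield y = 0.118. Discount each cash flow and weight by its year:
  t   CF        PV=CF/(1+0.118)^t    t·PV
  1       120.00       107.3345       107.3345
  2       120.00        96.0058       192.0117
  3       120.00        85.8728       257.6185
  4     1,120.00       716.8872     2,867.5487
  Σ                  1,006.1004     3,424.5134
Price P = Σ PV = 1,006.1004.
Macaulay duration = Σ(t·PV) / P = 3,424.5134 / 1,006.1004 = 3.40375 years.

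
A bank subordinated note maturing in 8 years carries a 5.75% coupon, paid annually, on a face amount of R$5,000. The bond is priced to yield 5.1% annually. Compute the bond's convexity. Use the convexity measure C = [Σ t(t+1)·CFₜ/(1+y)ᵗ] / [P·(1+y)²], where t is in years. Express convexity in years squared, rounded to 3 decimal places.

With y = 0.051:
  t   CF        PV=CF/(1+0.051)^t    t·PV        t(t+1)·PV
  1       287.50       273.5490       273.5490         547.0980
  2       287.50       260.2750       520.5500       1,561.6499
  3       287.50       247.6451       742.9352       2,971.7409
  4       287.50       235.6280       942.5122       4,712.5610
  5       287.50       224.1941     1,120.9707       6,725.8244
  6       287.50       213.3151     1,279.8905       8,959.2332
  7       287.50       202.9639     1,420.7474      11,365.9794
  8     5,287.50     3,551.6377    28,413.1013     255,717.9114
  Σ                  5,209.2079    34,714.2563     292,561.9981
P = 5,209.2079.
Convexity = Σ t(t+1)·PV / [P·(1+y)²] = 292,561.9981 / (5,209.2079 × 1.104601) = 50.84413.

50.844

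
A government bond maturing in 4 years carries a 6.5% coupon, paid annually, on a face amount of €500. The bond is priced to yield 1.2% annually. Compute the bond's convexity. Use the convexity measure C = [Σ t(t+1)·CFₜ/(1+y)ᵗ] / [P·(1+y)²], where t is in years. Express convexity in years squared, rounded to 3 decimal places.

With y = 0.012:
  t   CF        PV=CF/(1+0.012)^t    t·PV        t(t+1)·PV
  1        32.50        32.1146        32.1146          64.2292
  2        32.50        31.7338        63.4676         190.4029
  3        32.50        31.3575        94.0726         376.2903
  4       532.50       507.6888     2,030.7551      10,153.7755
  Σ                    602.8947     2,220.4100      10,784.6980
P = 602.8947.
Convexity = Σ t(t+1)·PV / [P·(1+y)²] = 10,784.6980 / (602.8947 × 1.024144) = 17.46648.

17.466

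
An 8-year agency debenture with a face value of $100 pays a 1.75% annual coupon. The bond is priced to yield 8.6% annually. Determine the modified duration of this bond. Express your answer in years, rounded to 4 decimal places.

Periodic yield y = 0.086. First find Macaulay duration:
  t   CF        PV=CF/(1+0.086)^t    t·PV
  1         1.75         1.6114         1.6114
  2         1.75         1.4838         2.9676
  3         1.75         1.3663         4.0989
  4         1.75         1.2581         5.0324
  5         1.75         1.1585         5.7924
  6         1.75         1.0667         6.4004
  7         1.75         0.9823         6.8759
  8       101.75        52.5891       420.7129
  Σ                     61.5162       453.4920
P = 61.5162; Macaulay duration = 453.4920 / 61.5162 = 7.37191 years.
Modified duration = D_Mac / (1 + y) = 7.37191 / 1.086 = 6.78813 years.

6.7881 years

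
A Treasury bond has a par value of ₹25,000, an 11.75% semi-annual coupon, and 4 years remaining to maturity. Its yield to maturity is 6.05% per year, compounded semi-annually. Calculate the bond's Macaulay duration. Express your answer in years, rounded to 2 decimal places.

3.37 years

Periodic yield y = 0.03025. Discount each cash flow and weight by its period:
  t   CF        PV=CF/(1+0.03025)^t    t·PV
  1     1,468.75     1,425.6248     1,425.6248
  2     1,468.75     1,383.7659     2,767.5319
  3     1,468.75     1,343.1361     4,029.4082
  4     1,468.75     1,303.6992     5,214.7967
  5     1,468.75     1,265.4202     6,327.1010
  6     1,468.75     1,228.2652     7,369.5911
  7     1,468.75     1,192.2011     8,345.4077
  8    26,468.75    20,854.1478   166,833.1821
  Σ                 29,996.2602   202,312.6434
Price P = Σ PV = 29,996.2602.
Macaulay duration = Σ(t·PV) / P = 202,312.6434 / 29,996.2602 = 6.74460 half-year periods.
In years: 6.74460 / 2 = 3.37230 years.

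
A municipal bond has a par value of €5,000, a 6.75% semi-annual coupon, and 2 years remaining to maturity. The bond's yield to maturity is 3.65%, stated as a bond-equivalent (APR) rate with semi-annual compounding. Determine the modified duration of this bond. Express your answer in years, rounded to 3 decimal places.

Periodic yield y = 0.01825. First find Macaulay duration:
  t   CF        PV=CF/(1+0.01825)^t    t·PV
  1       168.75       165.7255       165.7255
  2       168.75       162.7552       325.5105
  3       168.75       159.8382       479.5145
  4     5,168.75     4,808.0376    19,232.1502
  Σ                  5,296.3565    20,202.9008
P = 5,296.3565; Macaulay duration = 20,202.9008 / 5,296.3565 = 3.81449 half-year periods = 1.90725 years.
Modified duration = D_Mac / (1 + y) = 1.90725 / 1.01825 = 1.87306 years.

1.873 years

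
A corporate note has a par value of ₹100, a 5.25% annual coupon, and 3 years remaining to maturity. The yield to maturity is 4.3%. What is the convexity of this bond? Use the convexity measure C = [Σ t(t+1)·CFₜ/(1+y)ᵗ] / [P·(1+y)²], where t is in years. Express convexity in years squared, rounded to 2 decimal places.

10.32

With y = 0.043:
  t   CF        PV=CF/(1+0.043)^t    t·PV        t(t+1)·PV
  1         5.25         5.0336         5.0336          10.0671
  2         5.25         4.8260         9.6521          28.9562
  3       105.25        92.7618       278.2854       1,113.1416
  Σ                    102.6214       292.9710       1,152.1650
P = 102.6214.
Convexity = Σ t(t+1)·PV / [P·(1+y)²] = 1,152.1650 / (102.6214 × 1.087849) = 10.32068.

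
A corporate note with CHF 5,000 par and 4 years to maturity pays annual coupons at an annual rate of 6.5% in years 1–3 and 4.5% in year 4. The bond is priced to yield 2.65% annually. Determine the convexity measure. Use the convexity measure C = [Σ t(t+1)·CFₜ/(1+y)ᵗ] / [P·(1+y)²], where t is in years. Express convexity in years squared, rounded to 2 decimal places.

With y = 0.0265:
  t   CF        PV=CF/(1+0.0265)^t    t·PV        t(t+1)·PV
  1       325.00       316.6098       316.6098         633.2197
  2       325.00       308.4363       616.8726       1,850.6177
  3       325.00       300.4737       901.4212       3,605.6847
  4     5,225.00     4,705.9844    18,823.9375      94,119.6873
  Σ                  5,631.5042    20,658.8410     100,209.2093
P = 5,631.5042.
Convexity = Σ t(t+1)·PV / [P·(1+y)²] = 100,209.2093 / (5,631.5042 × 1.053702) = 16.88750.

16.89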